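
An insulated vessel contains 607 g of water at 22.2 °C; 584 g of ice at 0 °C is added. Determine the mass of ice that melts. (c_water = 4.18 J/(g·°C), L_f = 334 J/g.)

Heat available from the water dropping to 0 °C: 607×4.18×22.2 = 56327 J.
Fully melting the ice requires m_ice L_f = 584×334 = 195056 J.
56327 J < 195056 J, so only part of the ice melts and the system sits at 0 °C.
m_melt = 56327 / L_f = 168.6 g.

m_melted ≈ 169 g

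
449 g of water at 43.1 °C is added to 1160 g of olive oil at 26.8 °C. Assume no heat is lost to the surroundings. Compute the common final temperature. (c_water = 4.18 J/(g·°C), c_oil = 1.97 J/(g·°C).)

T_f = Σ m_i c_i T_i / Σ m_i c_i:
T_f = (1876.8×43.1 + 2285.2×26.8) / (1876.8 + 2285.2)
    = 142134 / 4162 ≈ 34.15 °C

T_f ≈ 34.2 °C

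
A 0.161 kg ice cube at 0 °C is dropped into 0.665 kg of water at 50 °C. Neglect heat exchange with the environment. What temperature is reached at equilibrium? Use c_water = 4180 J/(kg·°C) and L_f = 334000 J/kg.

Let T be the final temperature. ΣQ_i = 0:
latent heat to melt: 0.161·334000 = 53774
  warm the meltwater: 672.98 T
  water cools: 0.665·4180·(T − 50) = 2779.7(T − 50)
3452.7 T = 138985 − 53774 = 85211
T ≈ 24.68 °C (positive, so assuming full melt was valid).

T_f ≈ 24.7 °C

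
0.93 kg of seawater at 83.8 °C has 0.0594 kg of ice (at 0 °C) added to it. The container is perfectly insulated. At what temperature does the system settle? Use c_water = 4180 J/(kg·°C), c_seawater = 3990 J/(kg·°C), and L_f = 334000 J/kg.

T_f ≈ 73.5 °C

Setting the total heat transfer to zero:
melt ice: 0.0594·334000 = 19840; meltwater 0→T: 0.0594·4180·T = 248.29 T; seawater: 3710.7(T − 83.8)
3959 T = 310957 − 19840 = 291117
T ≈ 73.53 °C — above 0 °C, consistent with complete melting.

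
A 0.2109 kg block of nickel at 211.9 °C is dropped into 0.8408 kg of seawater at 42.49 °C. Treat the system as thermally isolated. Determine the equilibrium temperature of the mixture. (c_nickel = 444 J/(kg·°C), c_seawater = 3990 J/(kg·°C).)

Heat lost by the nickel equals heat gained by the seawater:
0.2109*444*(211.9 − T) = 0.8408*3990*(T − 42.49)
93.64(211.9 − T) = 3354.8(T − 42.49)
3448.4 T = 162387  ⇒  T ≈ 47.09 °C

T_f ≈ 47.1 °C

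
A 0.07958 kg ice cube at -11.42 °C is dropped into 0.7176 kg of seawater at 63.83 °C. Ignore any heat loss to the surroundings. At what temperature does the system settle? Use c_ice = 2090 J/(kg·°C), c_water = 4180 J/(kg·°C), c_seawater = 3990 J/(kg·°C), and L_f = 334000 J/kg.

T_f ≈ 48.3 °C

Let T be the final temperature. ΣQ_i = 0:
ice -11.42→0 °C: 0.07958·2090·11.42 = 1899.4; latent heat to melt: 0.07958·334000 = 26580; meltwater 0→T: 0.07958·4180·T = 332.64 T; seawater: 2863.2(T − 63.83)
3195.9 T = 182760 − 28479 = 154280
T ≈ 48.27 °C. Since T > 0 °C, the all-ice-melts assumption holds.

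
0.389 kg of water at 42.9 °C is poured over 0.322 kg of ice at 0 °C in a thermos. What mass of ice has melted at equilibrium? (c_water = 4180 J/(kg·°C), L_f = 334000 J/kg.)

Heat available from the water dropping to 0 °C: 0.389·4180·42.9 = 69756 J.
To melt every bit of ice: 0.322·334000 = 107548 J.
That's not enough to melt it all — equilibrium is at 0 °C with ice remaining.
m_melt = 69756 / L_f = 0.2089 kg.

m_melted ≈ 0.209 kg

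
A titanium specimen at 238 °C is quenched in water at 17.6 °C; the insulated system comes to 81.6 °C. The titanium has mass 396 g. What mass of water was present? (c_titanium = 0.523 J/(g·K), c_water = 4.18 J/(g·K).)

m ≈ 121 g

|Q_titanium| = |Q_water|:
396·0.523·(238 − 81.6) = m·4.18·(81.6 − 17.6)
267.52 m = 32392  ⇒  m ≈ 121.1 g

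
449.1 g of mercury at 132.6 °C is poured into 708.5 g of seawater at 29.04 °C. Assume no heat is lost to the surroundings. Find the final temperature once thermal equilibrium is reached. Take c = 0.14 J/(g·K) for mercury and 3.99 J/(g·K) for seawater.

T_f ≈ 31.3 °C

Heat gained plus heat lost sum to zero:
449.1×0.14×(T − 132.6) + 708.5×3.99×(T − 29.04) = 0
62.87(T − 132.6) + 2826.9(T − 29.04) = 0
2889.8 T = 90431
T = 90431/2889.8 ≈ 31.29 °C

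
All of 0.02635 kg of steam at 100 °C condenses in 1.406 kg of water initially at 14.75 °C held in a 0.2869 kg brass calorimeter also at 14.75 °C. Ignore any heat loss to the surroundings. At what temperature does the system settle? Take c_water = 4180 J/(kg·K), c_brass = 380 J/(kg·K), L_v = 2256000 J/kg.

T_f ≈ 26.0 °C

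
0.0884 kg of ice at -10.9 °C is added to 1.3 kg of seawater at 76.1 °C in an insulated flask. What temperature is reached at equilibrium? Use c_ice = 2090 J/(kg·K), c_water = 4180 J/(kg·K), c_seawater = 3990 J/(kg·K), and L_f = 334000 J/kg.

Conservation of energy gives ΣQ = 0:
ice -10.9→0 °C: 0.0884×2090×10.9 = 2013.8
  latent heat to melt: 0.0884×334000 = 29526
  meltwater 0→T: 0.0884×4180×T = 369.51 T
  seawater cools: 1.3×3990×(T − 76.1) = 5187(T − 76.1)
5556.5 T = 394731 − 31539 = 363191
T ≈ 65.36 °C — above 0 °C, consistent with complete melting.

T_f ≈ 65.4 °C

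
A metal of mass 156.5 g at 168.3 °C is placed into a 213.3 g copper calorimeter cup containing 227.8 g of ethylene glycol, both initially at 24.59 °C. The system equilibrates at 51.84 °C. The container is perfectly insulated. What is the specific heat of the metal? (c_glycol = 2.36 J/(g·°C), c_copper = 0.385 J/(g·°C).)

Heat gained plus heat lost sum to zero:
156.5·c·(51.84 − 168.3) + 227.8·2.36·(51.84 − 24.59) + 213.3·0.385·(51.84 − 24.59) = 0
-18226 c = -16888
c = -16888/-18226 ≈ 0.9266 J/(g·°C)

c ≈ 0.927 J/(g·°C)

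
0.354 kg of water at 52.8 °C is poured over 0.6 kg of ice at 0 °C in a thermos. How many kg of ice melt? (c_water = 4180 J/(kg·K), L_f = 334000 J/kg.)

Heat available from the water dropping to 0 °C: 0.354·4180·52.8 = 78129 J.
Fully melting the ice requires m_ice L_f = 0.6·334000 = 200400 J.
Since 78129 < 200400 J, not all the ice melts; equilibrium is at 0 °C.
Mass melted = 78129/334000 ≈ 0.2339 kg.

m_melted ≈ 0.234 kg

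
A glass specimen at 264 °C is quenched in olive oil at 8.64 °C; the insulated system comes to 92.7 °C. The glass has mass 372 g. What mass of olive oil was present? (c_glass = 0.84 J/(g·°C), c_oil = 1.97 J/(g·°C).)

m ≈ 323 g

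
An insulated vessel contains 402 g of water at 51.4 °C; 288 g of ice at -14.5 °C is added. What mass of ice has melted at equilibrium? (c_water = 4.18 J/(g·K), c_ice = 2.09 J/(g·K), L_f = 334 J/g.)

Cooling the water to 0 °C releases 402×4.18×51.4 = 86371 J.
Of that, 288×2.09×14.5 = 8727.8 J goes to bring the ice to 0 °C, leaving 77643 J.
To melt every bit of ice: 288×334 = 96192 J.
Since 77643 < 96192 J, not all the ice melts; equilibrium is at 0 °C.
m_melted×334 = 77643  ⇒  m_melted ≈ 232.5 g.

m_melted ≈ 232 g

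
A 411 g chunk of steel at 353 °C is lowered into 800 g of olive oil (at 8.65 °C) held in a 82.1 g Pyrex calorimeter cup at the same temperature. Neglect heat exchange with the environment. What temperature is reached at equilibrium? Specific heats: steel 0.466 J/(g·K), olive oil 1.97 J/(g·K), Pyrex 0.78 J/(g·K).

T_f ≈ 44.7 °C

Net heat exchanged in the isolated system is zero:
411×0.466×(T − 353) + 800×1.97×(T − 8.65) + 82.1×0.78×(T − 8.65) = 0
191.53(T − 353) + 1576(T − 8.65) + 64.04(T − 8.65) = 0
(191.53 + 1576 + 64.04) T = 191.53×353 + 1576×8.65 + 64.04×8.65
T ≈ 44.66 °C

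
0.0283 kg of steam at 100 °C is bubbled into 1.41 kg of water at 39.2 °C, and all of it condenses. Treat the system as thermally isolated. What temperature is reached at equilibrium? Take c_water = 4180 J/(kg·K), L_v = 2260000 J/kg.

Energy balance with sensible and latent terms:
latent heat released on condensation: 0.0283·2260000 = 63958; condensate cools 100→T: 0.0283·4180·(T − 100) = 118.29(T − 100); water warms: 1.41·4180·(T − 39.2) = 5893.8(T − 39.2)
6012.1 T = 63958 + 11829 + 231037 = 306824
T ≈ 51.03 °C — below 100 °C, confirming all the steam condensed.

T_f ≈ 51.0 °C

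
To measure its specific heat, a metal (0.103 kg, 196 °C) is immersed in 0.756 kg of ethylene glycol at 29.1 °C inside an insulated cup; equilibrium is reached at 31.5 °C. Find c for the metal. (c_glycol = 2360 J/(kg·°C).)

m_s c (T_s − T_f) = m_glycol c_glycol (T_f − T_0):
0.103·c·(196 − 31.5) = 0.756·2360·(31.5 − 29.1)
16.94 c = 4282  ⇒  c ≈ 252.7 J/(kg·°C)

c ≈ 253 J/(kg·°C)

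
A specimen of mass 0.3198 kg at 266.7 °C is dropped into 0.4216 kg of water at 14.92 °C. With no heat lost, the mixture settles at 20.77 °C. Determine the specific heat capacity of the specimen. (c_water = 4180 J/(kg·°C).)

Energy conservation, ΣQ = 0:
0.3198×c×(20.77 − 266.7) + 0.4216×4180×(20.77 − 14.92) = 0
-78.65 c = -10309
c = -10309/-78.65 ≈ 131.1 J/(kg·°C)

c ≈ 131 J/(kg·°C)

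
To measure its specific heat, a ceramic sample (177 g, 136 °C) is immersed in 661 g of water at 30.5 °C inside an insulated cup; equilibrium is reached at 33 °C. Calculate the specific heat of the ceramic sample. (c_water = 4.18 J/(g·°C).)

Setting the total heat transfer to zero:
177·c·(33 − 136) + 661·4.18·(33 − 30.5) = 0
-18231 c = -6907.4
c = -6907.4/-18231 ≈ 0.3789 J/(g·°C)

c ≈ 0.379 J/(g·°C)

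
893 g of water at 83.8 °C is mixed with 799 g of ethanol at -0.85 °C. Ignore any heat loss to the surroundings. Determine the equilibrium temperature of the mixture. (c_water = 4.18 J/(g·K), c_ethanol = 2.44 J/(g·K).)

T_f = Σ m_i c_i T_i / Σ m_i c_i:
T_f = (3732.7×83.8 + 1949.6×(-0.85)) / (3732.7 + 1949.6)
    = 311146 / 5682.3 ≈ 54.76 °C

T_f ≈ 54.8 °C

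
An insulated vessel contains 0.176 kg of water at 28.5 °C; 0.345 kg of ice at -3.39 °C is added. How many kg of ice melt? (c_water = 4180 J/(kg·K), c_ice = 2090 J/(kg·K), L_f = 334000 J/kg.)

m_melted ≈ 0.0555 kg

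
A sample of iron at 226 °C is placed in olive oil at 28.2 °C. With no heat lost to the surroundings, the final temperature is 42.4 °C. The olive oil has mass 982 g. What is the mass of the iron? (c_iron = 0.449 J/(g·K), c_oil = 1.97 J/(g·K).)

|Q_iron| = |Q_oil|:
m×0.449×(226 − 42.4) = 982×1.97×(42.4 − 28.2)
82.44 m = 27470  ⇒  m ≈ 333.2 g

m ≈ 333 g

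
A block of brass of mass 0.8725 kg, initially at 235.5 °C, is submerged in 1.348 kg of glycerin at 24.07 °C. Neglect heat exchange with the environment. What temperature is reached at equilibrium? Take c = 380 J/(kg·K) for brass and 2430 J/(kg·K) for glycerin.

|Q_brass| = |Q_glycerin|:
0.8725*380*(235.5 − T) = 1.348*2430*(T − 24.07)
331.55(235.5 − T) = 3275.6(T − 24.07)
3607.2 T = 156925  ⇒  T ≈ 43.50 °C

T_f ≈ 43.5 °C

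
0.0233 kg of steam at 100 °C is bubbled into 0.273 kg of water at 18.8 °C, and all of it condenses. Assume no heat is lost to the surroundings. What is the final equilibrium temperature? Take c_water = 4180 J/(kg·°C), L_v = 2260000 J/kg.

Heat gained plus heat lost sum to zero:
latent heat released on condensation: 0.0233·2260000 = 52658; condensed water 100 °C→T: 97.39(T − 100); water warms: 0.273·4180·(T − 18.8) = 1141.1(T − 18.8)
1238.5 T = 52658 + 9739.4 + 21453 = 83851
T ≈ 67.70 °C, under the boiling point, so the assumption holds.

T_f ≈ 67.7 °C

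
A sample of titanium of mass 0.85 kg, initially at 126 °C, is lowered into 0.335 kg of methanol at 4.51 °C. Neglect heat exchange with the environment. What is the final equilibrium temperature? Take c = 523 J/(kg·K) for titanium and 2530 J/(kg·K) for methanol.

T_f ≈ 46.3 °C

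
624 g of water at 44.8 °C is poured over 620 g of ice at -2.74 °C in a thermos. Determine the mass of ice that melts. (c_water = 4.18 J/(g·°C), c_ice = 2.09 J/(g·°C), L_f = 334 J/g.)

Cooling the water to 0 °C releases 624·4.18·44.8 = 116853 J.
Of that, 620·2.09·2.74 = 3550.5 J goes to bring the ice to 0 °C, leaving 113302 J.
Melting all 620 g of ice would need 620·334 = 207080 J.
That's not enough to melt it all — equilibrium is at 0 °C with ice remaining.
m_melted·334 = 113302  ⇒  m_melted ≈ 339.2 g.

m_melted ≈ 339 g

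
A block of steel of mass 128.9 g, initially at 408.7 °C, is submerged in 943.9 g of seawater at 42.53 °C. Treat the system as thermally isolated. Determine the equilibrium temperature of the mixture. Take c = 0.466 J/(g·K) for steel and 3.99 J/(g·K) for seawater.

T_f ≈ 48.3 °C

T_f = Σ m_i c_i T_i / Σ m_i c_i:
T_f = (60.07×408.7 + 3766.2×42.53) / (60.07 + 3766.2)
    = 184724 / 3826.2 ≈ 48.28 °C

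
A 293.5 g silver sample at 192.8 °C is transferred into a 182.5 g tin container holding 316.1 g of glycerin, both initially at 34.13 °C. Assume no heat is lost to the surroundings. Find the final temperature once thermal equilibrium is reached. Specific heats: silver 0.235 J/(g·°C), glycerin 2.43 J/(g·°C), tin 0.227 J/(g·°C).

Heat gained plus heat lost sum to zero:
293.5*0.235*(T − 192.8) + 316.1*2.43*(T − 34.13) + 182.5*0.227*(T − 34.13) = 0
68.97(T − 192.8) + 768.12(T − 34.13) + 41.43(T − 34.13) = 0
878.52 T = 40928
T ≈ 46.59 °C

T_f ≈ 46.6 °C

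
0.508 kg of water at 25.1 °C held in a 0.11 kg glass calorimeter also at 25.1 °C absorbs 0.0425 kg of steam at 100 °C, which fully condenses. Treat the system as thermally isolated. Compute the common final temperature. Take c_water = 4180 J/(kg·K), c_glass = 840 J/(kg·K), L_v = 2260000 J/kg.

Energy balance with sensible and latent terms:
steam→water at 100 °C releases m L_v = 0.0425·2260000 = 96050
  condensate cools 100→T: 0.0425·4180·(T − 100) = 177.65(T − 100)
  water warms: 0.508·4180·(T − 25.1) = 2123.4(T − 25.1)
  glass cup: 0.11·840·(T − 25.1) = 92.4(T − 25.1)
2393.5 T = 96050 + 17765 + 55618 = 169433
T ≈ 70.79 °C — below 100 °C, confirming all the steam condensed.

T_f ≈ 70.8 °C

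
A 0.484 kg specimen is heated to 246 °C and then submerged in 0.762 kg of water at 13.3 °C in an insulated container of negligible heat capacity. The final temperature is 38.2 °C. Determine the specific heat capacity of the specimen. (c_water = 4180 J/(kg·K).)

c ≈ 789 J/(kg·K)

Net heat exchanged in the isolated system is zero:
0.484×c×(38.2 − 246) + 0.762×4180×(38.2 − 13.3) = 0
-100.58 c = -79310
c = -79310/-100.58 ≈ 788.6 J/(kg·K)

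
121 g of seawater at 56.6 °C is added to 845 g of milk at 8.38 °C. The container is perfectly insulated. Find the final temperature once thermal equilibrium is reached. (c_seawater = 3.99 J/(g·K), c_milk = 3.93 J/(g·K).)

T_f ≈ 14.5 °C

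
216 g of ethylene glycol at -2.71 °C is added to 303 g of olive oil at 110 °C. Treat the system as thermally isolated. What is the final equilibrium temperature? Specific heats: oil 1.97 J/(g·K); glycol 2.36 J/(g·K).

T_f = Σ m_i c_i T_i / Σ m_i c_i:
T_f = (596.91*110 + 509.76*(-2.71)) / (596.91 + 509.76)
    = 64279 / 1106.7 ≈ 58.08 °C

T_f ≈ 58.1 °C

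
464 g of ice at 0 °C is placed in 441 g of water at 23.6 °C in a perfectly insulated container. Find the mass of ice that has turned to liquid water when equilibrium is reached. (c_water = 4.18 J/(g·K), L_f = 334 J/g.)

Heat available from the water dropping to 0 °C: 441·4.18·23.6 = 43504 J.
To melt every bit of ice: 464·334 = 154976 J.
That's not enough to melt it all — equilibrium is at 0 °C with ice remaining.
Mass melted = 43504/334 ≈ 130.3 g.

m_melted ≈ 130 g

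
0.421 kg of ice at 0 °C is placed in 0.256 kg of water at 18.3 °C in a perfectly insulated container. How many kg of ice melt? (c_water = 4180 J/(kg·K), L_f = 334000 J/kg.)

Heat available from the water dropping to 0 °C: 0.256×4180×18.3 = 19582 J.
Fully melting the ice requires m_ice L_f = 0.421×334000 = 140614 J.
19582 J < 140614 J, so only part of the ice melts and the system sits at 0 °C.
m_melted×334000 = 19582  ⇒  m_melted ≈ 0.05863 kg.

m_melted ≈ 0.0586 kg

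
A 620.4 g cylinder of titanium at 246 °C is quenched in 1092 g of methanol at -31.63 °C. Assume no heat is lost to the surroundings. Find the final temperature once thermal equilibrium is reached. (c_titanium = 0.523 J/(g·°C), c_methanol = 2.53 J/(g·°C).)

T_f ≈ -2.5 °C

T_f = Σ m_i c_i T_i / Σ m_i c_i:
T_f = (324.47*246 + 2762.8*(-31.63)) / (324.47 + 2762.8)
    = -7566.7 / 3087.2 ≈ -2.45 °C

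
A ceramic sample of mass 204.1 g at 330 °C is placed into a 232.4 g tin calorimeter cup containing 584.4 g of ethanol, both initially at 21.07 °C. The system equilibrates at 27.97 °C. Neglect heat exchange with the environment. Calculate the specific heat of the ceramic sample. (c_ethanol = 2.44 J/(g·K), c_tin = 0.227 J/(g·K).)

c ≈ 0.166 J/(g·K)

Taking heat into each body as positive, Σ m c ΔT = 0:
204.1×c×(27.97 − 330) + 584.4×2.44×(27.97 − 21.07) + 232.4×0.227×(27.97 − 21.07) = 0
-61644 c = -10203
c = -10203/-61644 ≈ 0.1655 J/(g·K)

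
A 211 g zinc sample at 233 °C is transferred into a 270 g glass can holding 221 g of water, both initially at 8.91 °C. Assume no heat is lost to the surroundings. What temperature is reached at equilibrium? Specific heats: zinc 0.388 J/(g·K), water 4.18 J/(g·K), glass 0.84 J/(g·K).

T_f ≈ 23.8 °C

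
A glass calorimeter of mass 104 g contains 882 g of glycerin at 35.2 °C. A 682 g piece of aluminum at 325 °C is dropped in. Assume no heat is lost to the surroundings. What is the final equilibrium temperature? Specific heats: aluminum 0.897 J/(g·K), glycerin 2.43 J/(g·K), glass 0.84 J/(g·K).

Taking heat into each body as positive, Σ m c ΔT = 0:
682*0.897*(T − 325) + 882*2.43*(T − 35.2) + 104*0.84*(T − 35.2) = 0
611.75(T − 325) + 2143.3(T − 35.2) + 87.36(T − 35.2) = 0
2842.4 T = 277338
T = 277338/2842.4 ≈ 97.57 °C

T_f ≈ 97.6 °C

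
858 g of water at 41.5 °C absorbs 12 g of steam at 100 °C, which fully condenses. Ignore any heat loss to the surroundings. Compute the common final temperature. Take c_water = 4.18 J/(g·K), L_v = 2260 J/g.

T_f ≈ 49.8 °C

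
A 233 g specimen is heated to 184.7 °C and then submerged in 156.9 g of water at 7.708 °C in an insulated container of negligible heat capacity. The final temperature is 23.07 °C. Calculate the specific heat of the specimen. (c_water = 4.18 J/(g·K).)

c ≈ 0.268 J/(g·K)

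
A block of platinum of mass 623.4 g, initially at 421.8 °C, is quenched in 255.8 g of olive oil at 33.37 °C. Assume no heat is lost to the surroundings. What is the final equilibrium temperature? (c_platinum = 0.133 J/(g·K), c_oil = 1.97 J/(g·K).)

T_f ≈ 88.2 °C

Let T be the final temperature. ΣQ_i = 0:
623.4×0.133×(T − 421.8) + 255.8×1.97×(T − 33.37) = 0
82.91(T − 421.8) + 503.93(T − 33.37) = 0
586.84 T = 51788
T ≈ 88.25 °C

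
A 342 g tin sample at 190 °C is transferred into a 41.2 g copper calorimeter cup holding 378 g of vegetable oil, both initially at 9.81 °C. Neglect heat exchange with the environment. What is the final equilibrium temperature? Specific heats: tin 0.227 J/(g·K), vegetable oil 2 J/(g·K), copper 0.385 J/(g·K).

T_f = Σ m_i c_i T_i / Σ m_i c_i:
T_f = (77.63×190 + 756×9.81 + 15.86×9.81) / (77.63 + 756 + 15.86)
    = 22322 / 849.5 ≈ 26.28 °C

T_f ≈ 26.3 °C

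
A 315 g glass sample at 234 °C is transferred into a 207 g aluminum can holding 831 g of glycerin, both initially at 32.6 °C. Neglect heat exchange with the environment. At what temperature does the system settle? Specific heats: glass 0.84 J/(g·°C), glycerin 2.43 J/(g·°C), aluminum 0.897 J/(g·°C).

T_f ≈ 54.2 °C

Setting the total heat transfer to zero:
315*0.84*(T − 234) + 831*2.43*(T − 32.6) + 207*0.897*(T − 32.6) = 0
264.6(T − 234) + 2019.3(T − 32.6) + 185.68(T − 32.6) = 0
2469.6 T = 133800
T = 133800 / 2469.6 = 54.2 °C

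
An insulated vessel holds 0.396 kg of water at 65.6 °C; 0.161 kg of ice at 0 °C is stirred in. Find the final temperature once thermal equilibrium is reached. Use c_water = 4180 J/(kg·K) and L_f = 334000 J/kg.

T_f ≈ 23.5 °C

Sum of m c ΔT and latent-heat terms is zero:
latent heat to melt: 0.161·334000 = 53774; warm the meltwater: 672.98 T; water cools: 0.396·4180·(T − 65.6) = 1655.3(T − 65.6)
2328.3 T = 108586 − 53774 = 54812
T ≈ 23.54 °C (positive, so assuming full melt was valid).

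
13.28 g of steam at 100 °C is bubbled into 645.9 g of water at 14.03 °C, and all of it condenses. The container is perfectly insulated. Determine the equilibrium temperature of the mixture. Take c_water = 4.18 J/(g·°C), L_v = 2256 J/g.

Sum of m c ΔT and latent-heat terms is zero:
condense steam: −13.28·2256 = −29960
  condensate cools 100→T: 13.28·4.18·(T − 100) = 55.51(T − 100)
  original water: 2699.9(T − 14.03)
2755.4 T = 29960 + 5551 + 37879 = 73390
T ≈ 26.64 °C (< 100 °C, so full condensation is consistent).

T_f ≈ 26.6 °C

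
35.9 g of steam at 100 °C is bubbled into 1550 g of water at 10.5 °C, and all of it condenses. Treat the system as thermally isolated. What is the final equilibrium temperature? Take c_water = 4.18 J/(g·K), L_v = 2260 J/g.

Setting the total heat transfer to zero:
latent heat released on condensation: 35.9·2260 = 81134; condensate cools 100→T: 35.9·4.18·(T − 100) = 150.06(T − 100); water warms: 1550·4.18·(T − 10.5) = 6479(T − 10.5)
6629.1 T = 81134 + 15006 + 68030 = 164170
T ≈ 24.77 °C (< 100 °C, so full condensation is consistent).

T_f ≈ 24.8 °C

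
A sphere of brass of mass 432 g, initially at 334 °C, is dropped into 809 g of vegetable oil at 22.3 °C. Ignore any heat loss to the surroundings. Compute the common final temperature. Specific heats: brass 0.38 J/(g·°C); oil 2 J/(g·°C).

T_f ≈ 51.0 °C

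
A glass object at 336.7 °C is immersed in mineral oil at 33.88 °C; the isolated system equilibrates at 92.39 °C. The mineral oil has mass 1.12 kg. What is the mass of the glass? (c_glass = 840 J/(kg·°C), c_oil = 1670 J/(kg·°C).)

m ≈ 0.533 kg

Conservation of energy gives ΣQ = 0:
m×840×(92.39 − 336.7) + 1.12×1670×(92.39 − 33.88) = 0
-205220 m = -109437
m = -109437/-205220 ≈ 0.5333 kg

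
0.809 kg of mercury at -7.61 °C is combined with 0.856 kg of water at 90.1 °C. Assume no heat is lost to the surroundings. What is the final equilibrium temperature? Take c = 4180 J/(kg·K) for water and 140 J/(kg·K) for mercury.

Conservation of energy gives ΣQ = 0:
0.856×4180×(T − 90.1) + 0.809×140×(T − (-7.61)) = 0
(3578.1 + 113.26) T = 3578.1×90.1 + 113.26×(-7.61)
T = 321523 / 3691.3 = 87.1 °C

T_f ≈ 87.1 °C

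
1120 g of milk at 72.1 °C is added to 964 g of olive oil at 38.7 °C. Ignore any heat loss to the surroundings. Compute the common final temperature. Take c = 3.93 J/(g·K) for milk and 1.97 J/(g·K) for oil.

T_f ≈ 62.0 °C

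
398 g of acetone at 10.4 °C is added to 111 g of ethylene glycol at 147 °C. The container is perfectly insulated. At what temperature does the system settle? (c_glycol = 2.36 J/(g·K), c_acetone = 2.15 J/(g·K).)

Heat lost by the glycol equals heat gained by the acetone:
111·2.36·(147 − T) = 398·2.15·(T − 10.4)
261.96(147 − T) = 855.7(T − 10.4)
1117.7 T = 47407  ⇒  T ≈ 42.42 °C

T_f ≈ 42.4 °C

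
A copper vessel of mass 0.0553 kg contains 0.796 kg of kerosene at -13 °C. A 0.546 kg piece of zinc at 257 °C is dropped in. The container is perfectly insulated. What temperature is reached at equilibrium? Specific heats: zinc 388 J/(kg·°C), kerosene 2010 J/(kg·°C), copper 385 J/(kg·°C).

T_f ≈ 18.2 °C

Energy conservation, ΣQ = 0:
0.546·388·(T − 257) + 0.796·2010·(T − (-13)) + 0.0553·385·(T − (-13)) = 0
211.85(T − 257) + 1600(T − (-13)) + 21.29(T − (-13)) = 0
(211.85 + 1600 + 21.29) T = 211.85·257 + 1600·(-13) + 21.29·(-13)
T ≈ 18.20 °C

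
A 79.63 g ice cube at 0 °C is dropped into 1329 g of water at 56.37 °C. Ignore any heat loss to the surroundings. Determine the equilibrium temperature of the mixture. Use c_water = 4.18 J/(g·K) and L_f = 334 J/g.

T_f ≈ 48.7 °C

Conservation of energy gives ΣQ = 0:
latent heat to melt: 79.63·334 = 26596
  warm the meltwater: 332.85 T
  water cools: 1329·4.18·(T − 56.37) = 5555.2(T − 56.37)
5888.1 T = 313148 − 26596 = 286551
T ≈ 48.67 °C — above 0 °C, consistent with complete melting.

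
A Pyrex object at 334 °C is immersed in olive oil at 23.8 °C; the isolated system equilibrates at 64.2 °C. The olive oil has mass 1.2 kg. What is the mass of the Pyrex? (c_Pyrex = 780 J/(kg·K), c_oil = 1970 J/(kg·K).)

m ≈ 0.454 kg

|Q_Pyrex| = |Q_oil|:
m·780·(334 − 64.2) = 1.2·1970·(64.2 − 23.8)
210444 m = 95506  ⇒  m ≈ 0.4538 kg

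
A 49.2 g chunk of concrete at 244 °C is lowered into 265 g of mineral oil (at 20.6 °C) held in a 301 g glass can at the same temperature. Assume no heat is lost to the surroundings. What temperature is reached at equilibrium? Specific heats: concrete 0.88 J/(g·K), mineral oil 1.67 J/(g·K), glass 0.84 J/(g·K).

With ΣQ=0 the equilibrium temperature is the m·c-weighted mean:
T_f = (43.3×244 + 442.55×20.6 + 252.84×20.6) / (43.3 + 442.55 + 252.84)
    = 24889 / 738.69 ≈ 33.69 °C

T_f ≈ 33.7 °C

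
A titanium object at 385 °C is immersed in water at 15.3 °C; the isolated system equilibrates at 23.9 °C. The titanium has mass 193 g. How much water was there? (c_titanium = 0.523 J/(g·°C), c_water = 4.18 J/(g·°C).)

m ≈ 1010 g

|Q_titanium| = |Q_water|:
193·0.523·(385 − 23.9) = m·4.18·(23.9 − 15.3)
35.95 m = 36449  ⇒  m ≈ 1014 g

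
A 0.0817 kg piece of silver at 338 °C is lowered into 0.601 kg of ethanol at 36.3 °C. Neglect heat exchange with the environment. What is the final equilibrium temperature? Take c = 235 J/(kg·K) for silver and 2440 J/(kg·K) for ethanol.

T_f ≈ 40.2 °C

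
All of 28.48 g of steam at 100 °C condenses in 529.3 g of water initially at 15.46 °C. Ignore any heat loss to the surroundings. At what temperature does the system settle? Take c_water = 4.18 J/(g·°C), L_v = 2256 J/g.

T_f ≈ 47.3 °C

Let T be the final temperature. ΣQ_i = 0:
steam→water at 100 °C releases m L_v = 28.48×2256 = 64251; condensed water 100 °C→T: 119.05(T − 100); original water: 2212.5(T − 15.46)
2331.5 T = 64251 + 11905 + 34205 = 110360
T ≈ 47.33 °C, under the boiling point, so the assumption holds.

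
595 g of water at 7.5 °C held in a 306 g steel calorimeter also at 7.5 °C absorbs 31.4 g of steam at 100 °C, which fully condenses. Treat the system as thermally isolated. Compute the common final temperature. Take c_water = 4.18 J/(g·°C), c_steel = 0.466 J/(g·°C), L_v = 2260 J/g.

Sum of m c ΔT and latent-heat terms is zero:
steam→water at 100 °C releases m L_v = 31.4·2260 = 70964
  condensate cools 100→T: 31.4·4.18·(T − 100) = 131.25(T − 100)
  original water: 2487.1(T − 7.5)
  steel cup: 306·0.466·(T − 7.5) = 142.6(T − 7.5)
2760.9 T = 70964 + 13125 + 19723 = 103812
T ≈ 37.60 °C (< 100 °C, so full condensation is consistent).

T_f ≈ 37.6 °C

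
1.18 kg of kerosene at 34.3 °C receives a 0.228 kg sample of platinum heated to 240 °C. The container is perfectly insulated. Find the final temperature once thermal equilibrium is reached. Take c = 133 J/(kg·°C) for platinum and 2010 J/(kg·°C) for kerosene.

T_f ≈ 36.9 °C

Set heat shed by the hot body equal to heat absorbed by the cold body:
0.228×133×(240 − T) = 1.18×2010×(T − 34.3)
30.32(240 − T) = 2371.8(T − 34.3)
2402.1 T = 88630  ⇒  T ≈ 36.90 °C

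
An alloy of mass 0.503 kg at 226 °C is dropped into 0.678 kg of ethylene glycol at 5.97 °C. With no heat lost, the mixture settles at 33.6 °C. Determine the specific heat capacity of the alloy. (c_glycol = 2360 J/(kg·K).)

c ≈ 457 J/(kg·K)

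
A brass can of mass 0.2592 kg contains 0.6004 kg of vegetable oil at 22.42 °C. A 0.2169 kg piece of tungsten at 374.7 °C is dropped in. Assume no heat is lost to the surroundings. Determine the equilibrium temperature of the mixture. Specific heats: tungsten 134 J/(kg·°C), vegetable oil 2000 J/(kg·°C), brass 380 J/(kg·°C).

T_f ≈ 30.1 °C

Let T be the final temperature. ΣQ_i = 0:
0.2169*134*(T − 374.7) + 0.6004*2000*(T − 22.42) + 0.2592*380*(T − 22.42) = 0
1328.4 T = 40021
T = 40021 / 1328.4 = 30.1 °C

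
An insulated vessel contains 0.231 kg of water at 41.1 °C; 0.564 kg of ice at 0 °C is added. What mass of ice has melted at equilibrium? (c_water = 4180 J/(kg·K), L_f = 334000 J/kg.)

Cooling the water to 0 °C releases 0.231×4180×41.1 = 39685 J.
Fully melting the ice requires m_ice L_f = 0.564×334000 = 188376 J.
That's not enough to melt it all — equilibrium is at 0 °C with ice remaining.
m_melted×334000 = 39685  ⇒  m_melted ≈ 0.1188 kg.

m_melted ≈ 0.119 kg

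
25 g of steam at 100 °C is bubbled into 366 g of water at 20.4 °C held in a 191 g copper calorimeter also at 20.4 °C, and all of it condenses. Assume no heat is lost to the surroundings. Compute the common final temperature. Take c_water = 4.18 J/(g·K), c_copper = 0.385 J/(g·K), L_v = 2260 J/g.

T_f ≈ 58.4 °C

Sum of m c ΔT and latent-heat terms is zero:
latent heat released on condensation: 25×2260 = 56500
  condensate cools 100→T: 25×4.18×(T − 100) = 104.5(T − 100)
  water warms: 366×4.18×(T − 20.4) = 1529.9(T − 20.4)
  copper cup: 191×0.385×(T − 20.4) = 73.53(T − 20.4)
1707.9 T = 56500 + 10450 + 32710 = 99660
T ≈ 58.35 °C, under the boiling point, so the assumption holds.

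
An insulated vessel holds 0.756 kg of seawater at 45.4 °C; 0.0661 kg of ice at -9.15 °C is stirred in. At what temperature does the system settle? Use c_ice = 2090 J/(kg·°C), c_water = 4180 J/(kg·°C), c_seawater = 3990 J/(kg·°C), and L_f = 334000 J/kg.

T_f ≈ 34.5 °C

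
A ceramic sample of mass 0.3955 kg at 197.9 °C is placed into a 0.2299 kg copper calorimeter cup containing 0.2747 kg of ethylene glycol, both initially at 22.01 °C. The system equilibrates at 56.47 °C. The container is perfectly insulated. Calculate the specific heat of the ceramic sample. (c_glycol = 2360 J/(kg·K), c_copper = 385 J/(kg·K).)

c ≈ 454 J/(kg·K)

Net heat exchanged in the isolated system is zero:
0.3955×c×(56.47 − 197.9) + 0.2747×2360×(56.47 − 22.01) + 0.2299×385×(56.47 − 22.01) = 0
-55.94 c = -25390
c = -25390/-55.94 ≈ 453.9 J/(kg·K)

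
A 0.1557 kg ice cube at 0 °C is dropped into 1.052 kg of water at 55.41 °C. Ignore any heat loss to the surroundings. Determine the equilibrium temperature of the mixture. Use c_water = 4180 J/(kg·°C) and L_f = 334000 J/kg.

T_f ≈ 38.0 °C

Let T be the final temperature. ΣQ_i = 0:
latent heat to melt: 0.1557×334000 = 52004; meltwater 0→T: 0.1557×4180×T = 650.83 T; water cools: 1.052×4180×(T − 55.41) = 4397.4(T − 55.41)
5048.2 T = 243658 − 52004 = 191654
T ≈ 37.96 °C — above 0 °C, consistent with complete melting.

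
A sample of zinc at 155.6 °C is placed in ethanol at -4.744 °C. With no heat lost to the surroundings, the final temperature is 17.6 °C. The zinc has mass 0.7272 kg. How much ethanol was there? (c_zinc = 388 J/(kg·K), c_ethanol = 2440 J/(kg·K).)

m ≈ 0.714 kg

Energy conservation, ΣQ = 0:
0.7272·388·(17.6 − 155.6) + m·2440·(17.6 − (-4.744)) = 0
54519 m = 38937
m = 38937/54519 ≈ 0.7142 kg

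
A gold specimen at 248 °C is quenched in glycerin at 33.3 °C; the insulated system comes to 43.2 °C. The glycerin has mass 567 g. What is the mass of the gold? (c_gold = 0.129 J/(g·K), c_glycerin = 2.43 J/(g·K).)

m ≈ 516 g

Conservation of energy gives ΣQ = 0:
m·0.129·(43.2 − 248) + 567·2.43·(43.2 − 33.3) = 0
-26.42 m = -13640
m = -13640/-26.42 ≈ 516.3 g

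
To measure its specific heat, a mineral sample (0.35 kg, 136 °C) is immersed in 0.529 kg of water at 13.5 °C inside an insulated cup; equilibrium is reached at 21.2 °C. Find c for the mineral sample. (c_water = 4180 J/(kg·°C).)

c ≈ 424 J/(kg·°C)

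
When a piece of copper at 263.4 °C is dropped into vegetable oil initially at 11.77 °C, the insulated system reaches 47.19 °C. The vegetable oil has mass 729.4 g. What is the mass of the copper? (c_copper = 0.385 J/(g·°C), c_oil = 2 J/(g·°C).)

m ≈ 621 g

Heat lost by the copper = heat gained by the oil:
m×0.385×(263.4 − 47.19) = 729.4×2×(47.19 − 11.77)
83.24 m = 51671  ⇒  m ≈ 620.7 g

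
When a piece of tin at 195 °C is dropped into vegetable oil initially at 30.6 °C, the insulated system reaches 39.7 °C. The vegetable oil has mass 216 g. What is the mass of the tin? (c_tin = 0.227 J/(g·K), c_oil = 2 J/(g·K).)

m ≈ 112 g

|Q_tin| = |Q_oil|:
m×0.227×(195 − 39.7) = 216×2×(39.7 − 30.6)
35.25 m = 3931.2  ⇒  m ≈ 111.5 g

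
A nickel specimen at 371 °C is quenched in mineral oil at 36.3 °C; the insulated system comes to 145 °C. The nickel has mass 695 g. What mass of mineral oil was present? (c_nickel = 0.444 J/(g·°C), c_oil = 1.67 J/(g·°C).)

Heat lost by the nickel = heat gained by the oil:
695·0.444·(371 − 145) = m·1.67·(145 − 36.3)
181.53 m = 69739  ⇒  m ≈ 384.2 g

m ≈ 384 g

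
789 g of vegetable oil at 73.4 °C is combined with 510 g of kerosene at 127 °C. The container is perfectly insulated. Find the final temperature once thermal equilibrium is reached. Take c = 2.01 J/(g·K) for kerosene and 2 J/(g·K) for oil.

T_f ≈ 94.5 °C

T_f is the heat-capacity-weighted average of the initial temperatures:
T_f = (1025.1·127 + 1578·73.4) / (1025.1 + 1578)
    = 246013 / 2603.1 ≈ 94.51 °C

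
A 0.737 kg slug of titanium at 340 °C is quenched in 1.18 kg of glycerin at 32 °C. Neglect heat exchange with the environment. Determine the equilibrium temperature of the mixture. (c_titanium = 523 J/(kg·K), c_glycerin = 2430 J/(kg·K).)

T_f is the heat-capacity-weighted average of the initial temperatures:
T_f = (385.45·340 + 2867.4·32) / (385.45 + 2867.4)
    = 222810 / 3252.9 ≈ 68.50 °C

T_f ≈ 68.5 °C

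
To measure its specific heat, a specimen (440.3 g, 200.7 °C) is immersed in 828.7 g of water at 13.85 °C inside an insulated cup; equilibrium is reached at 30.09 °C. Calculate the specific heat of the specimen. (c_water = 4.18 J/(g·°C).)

c ≈ 0.749 J/(g·°C)

Conservation of energy gives ΣQ = 0:
440.3·c·(30.09 − 200.7) + 828.7·4.18·(30.09 − 13.85) = 0
-75120 c = -56255
c = -56255/-75120 ≈ 0.7489 J/(g·°C)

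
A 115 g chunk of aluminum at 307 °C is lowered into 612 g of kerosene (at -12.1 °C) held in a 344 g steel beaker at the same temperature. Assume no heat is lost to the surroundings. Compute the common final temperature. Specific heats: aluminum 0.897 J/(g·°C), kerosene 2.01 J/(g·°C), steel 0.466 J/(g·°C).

T_f ≈ 9.9 °C

Heat gained plus heat lost sum to zero:
115×0.897×(T − 307) + 612×2.01×(T − (-12.1)) + 344×0.466×(T − (-12.1)) = 0
103.16(T − 307) + 1230.1(T − (-12.1)) + 160.3(T − (-12.1)) = 0
(103.16 + 1230.1 + 160.3) T = 103.16×307 + 1230.1×(-12.1) + 160.3×(-12.1)
T = 14844 / 1493.6 = 9.94 °C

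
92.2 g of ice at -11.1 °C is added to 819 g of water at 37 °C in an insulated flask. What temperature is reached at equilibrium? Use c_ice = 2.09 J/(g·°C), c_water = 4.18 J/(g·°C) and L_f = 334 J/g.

T_f ≈ 24.6 °C

Heat gained plus heat lost sum to zero:
warm ice to 0 °C: 92.2×2.09×(0 − (-11.1)) = 2138.9
  latent heat to melt: 92.2×334 = 30795
  meltwater 0→T: 92.2×4.18×T = 385.4 T
  water: 3423.4(T − 37)
3808.8 T = 126667 − 32934 = 93733
T ≈ 24.61 °C — above 0 °C, consistent with complete melting.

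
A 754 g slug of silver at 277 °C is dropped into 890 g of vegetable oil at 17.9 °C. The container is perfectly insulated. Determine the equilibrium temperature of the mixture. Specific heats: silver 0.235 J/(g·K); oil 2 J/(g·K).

T_f ≈ 41.4 °C

Let T be the final temperature. ΣQ_i = 0:
754*0.235*(T − 277) + 890*2*(T − 17.9) = 0
177.19(T − 277) + 1780(T − 17.9) = 0
(177.19 + 1780) T = 177.19*277 + 1780*17.9
T ≈ 41.36 °C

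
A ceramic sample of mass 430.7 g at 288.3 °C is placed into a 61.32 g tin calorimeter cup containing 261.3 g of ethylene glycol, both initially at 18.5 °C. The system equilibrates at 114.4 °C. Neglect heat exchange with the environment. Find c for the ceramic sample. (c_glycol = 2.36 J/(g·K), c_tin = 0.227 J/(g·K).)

Taking heat into each body as positive, Σ m c ΔT = 0:
430.7×c×(114.4 − 288.3) + 261.3×2.36×(114.4 − 18.5) + 61.32×0.227×(114.4 − 18.5) = 0
-74899 c = -60473
c = -60473/-74899 ≈ 0.8074 J/(g·K)

c ≈ 0.807 J/(g·K)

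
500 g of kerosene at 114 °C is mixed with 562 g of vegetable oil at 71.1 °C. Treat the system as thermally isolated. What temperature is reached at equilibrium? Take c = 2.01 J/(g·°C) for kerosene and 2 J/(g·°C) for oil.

T_f ≈ 91.4 °C

|Q_kerosene| = |Q_oil|:
500·2.01·(114 − T) = 562·2·(T − 71.1)
1005(114 − T) = 1124(T − 71.1)
2129 T = 194486  ⇒  T ≈ 91.35 °C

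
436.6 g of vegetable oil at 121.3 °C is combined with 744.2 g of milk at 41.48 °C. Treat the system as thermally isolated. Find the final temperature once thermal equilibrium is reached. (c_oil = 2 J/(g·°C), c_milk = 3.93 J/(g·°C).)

T_f ≈ 59.8 °C

Setting the total heat transfer to zero:
436.6*2*(T − 121.3) + 744.2*3.93*(T − 41.48) = 0
873.2(T − 121.3) + 2924.7(T − 41.48) = 0
(873.2 + 2924.7) T = 873.2*121.3 + 2924.7*41.48
T = 227236 / 3797.9 = 59.8 °C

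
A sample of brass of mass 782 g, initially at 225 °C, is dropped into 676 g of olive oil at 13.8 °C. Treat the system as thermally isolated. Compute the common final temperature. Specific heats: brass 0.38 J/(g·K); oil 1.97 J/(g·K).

T_f ≈ 52.3 °C

Heat gained plus heat lost sum to zero:
782·0.38·(T − 225) + 676·1.97·(T − 13.8) = 0
(297.16 + 1331.7) T = 297.16·225 + 1331.7·13.8
T = 85239 / 1628.9 = 52.3 °C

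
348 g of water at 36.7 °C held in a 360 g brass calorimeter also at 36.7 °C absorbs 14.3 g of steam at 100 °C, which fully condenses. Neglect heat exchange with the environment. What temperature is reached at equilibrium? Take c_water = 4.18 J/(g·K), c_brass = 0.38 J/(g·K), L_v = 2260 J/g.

T_f ≈ 58.6 °C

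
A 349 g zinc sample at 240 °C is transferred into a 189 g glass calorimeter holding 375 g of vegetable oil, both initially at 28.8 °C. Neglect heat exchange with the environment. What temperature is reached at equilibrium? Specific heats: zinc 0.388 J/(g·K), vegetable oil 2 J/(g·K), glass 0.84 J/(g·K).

T_f ≈ 56.2 °C

T_f is the heat-capacity-weighted average of the initial temperatures:
T_f = (135.41*240 + 750*28.8 + 158.76*28.8) / (135.41 + 750 + 158.76)
    = 58671 / 1044.2 ≈ 56.19 °C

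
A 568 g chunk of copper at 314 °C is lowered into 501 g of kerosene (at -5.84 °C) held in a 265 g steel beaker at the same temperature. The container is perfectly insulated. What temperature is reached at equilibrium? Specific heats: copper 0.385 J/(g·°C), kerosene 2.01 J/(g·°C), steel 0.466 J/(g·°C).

T_f ≈ 46.0 °C

With ΣQ=0 the equilibrium temperature is the m·c-weighted mean:
T_f = (218.68*314 + 1007*(-5.84) + 123.49*(-5.84)) / (218.68 + 1007 + 123.49)
    = 62063 / 1349.2 ≈ 46.00 °C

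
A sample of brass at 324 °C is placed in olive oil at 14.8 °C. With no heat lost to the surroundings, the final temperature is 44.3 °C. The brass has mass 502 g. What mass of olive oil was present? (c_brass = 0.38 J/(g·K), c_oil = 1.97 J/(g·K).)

Energy conservation, ΣQ = 0:
502×0.38×(44.3 − 324) + m×1.97×(44.3 − 14.8) = 0
58.11 m = 53356
m = 53356/58.11 ≈ 918.1 g

m ≈ 918 g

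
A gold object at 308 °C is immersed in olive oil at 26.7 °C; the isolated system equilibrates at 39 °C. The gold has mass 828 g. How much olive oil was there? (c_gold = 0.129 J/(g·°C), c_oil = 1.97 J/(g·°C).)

Heat lost by the gold = heat gained by the oil:
828·0.129·(308 − 39) = m·1.97·(39 − 26.7)
24.23 m = 28732  ⇒  m ≈ 1186 g

m ≈ 1190 g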